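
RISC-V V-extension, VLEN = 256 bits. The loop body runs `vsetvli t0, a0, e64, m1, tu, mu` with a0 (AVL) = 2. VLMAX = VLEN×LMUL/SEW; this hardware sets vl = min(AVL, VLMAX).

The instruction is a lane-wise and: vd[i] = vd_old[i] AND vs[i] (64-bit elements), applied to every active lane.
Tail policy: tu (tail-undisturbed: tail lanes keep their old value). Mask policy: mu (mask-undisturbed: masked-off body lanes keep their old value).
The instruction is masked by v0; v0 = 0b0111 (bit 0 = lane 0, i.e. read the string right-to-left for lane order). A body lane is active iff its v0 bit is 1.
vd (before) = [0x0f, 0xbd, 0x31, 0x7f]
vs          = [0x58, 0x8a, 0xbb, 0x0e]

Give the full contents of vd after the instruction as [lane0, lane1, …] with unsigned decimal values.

vd = [8, 136, 49, 127]

VLMAX = (256 × 1) / 64 = 4 lanes
vl = min(AVL, VLMAX) = min(2, 4) = 2
  i=0: and(0x0f,0x58) → 8
  i=1: and(0xbd,0x8a) → 136
  i=2: tail/keep → 49
  i=3: tail/keep → 127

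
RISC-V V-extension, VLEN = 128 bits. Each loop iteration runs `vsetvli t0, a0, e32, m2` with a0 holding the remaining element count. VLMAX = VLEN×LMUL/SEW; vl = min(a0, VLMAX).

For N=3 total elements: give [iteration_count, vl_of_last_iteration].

[iterations, last_vl] = [1, 3]

VLMAX = (128 × 2) / 32 = 8 lanes
iterations = ceil(3/8) = 1; final-pass vl = 3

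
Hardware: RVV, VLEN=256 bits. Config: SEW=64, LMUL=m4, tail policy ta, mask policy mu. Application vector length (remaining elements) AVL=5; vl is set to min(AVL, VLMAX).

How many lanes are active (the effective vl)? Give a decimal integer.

VLMAX = (256 × 4) / 64 = 16 lanes
AVL=5 ≤ VLMAX=16, so vl = 5

vl = 5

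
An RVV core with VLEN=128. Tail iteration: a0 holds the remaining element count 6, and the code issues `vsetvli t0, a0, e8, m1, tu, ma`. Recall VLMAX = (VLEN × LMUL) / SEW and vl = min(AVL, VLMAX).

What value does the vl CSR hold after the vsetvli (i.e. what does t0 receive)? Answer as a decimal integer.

vl = 6

VLMAX = (128 × 1) / 8 = 16 lanes
vl = min(AVL, VLMAX) = min(6, 16) = 6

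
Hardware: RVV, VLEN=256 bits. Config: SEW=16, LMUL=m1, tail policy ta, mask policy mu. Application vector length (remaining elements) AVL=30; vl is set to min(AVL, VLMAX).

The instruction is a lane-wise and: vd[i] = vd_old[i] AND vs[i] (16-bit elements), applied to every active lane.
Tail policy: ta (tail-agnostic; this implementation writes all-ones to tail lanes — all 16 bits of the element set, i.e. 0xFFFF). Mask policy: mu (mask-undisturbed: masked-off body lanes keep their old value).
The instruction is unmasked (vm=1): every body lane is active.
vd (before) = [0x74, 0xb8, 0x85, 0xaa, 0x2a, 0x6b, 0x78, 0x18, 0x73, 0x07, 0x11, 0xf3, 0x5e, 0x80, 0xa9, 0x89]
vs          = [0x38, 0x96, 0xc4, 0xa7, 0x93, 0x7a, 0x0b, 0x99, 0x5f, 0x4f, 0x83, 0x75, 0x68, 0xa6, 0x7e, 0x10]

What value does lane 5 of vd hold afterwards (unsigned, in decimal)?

VLMAX = (256 × 1) / 16 = 16 lanes
AVL=30 > VLMAX=16, so vl = 16
vd[0] and(0x74,0x38) -> 0x30
vd[1] and(0xb8,0x96) -> 0x90
vd[2] and(0x85,0xc4) -> 0x84
vd[3] and(0xaa,0xa7) -> 0xa2
vd[4] and(0x2a,0x93) -> 0x02
vd[5] and(0x6b,0x7a) -> 0x6a
vd[6] and(0x78,0x0b) -> 0x08
vd[7] and(0x18,0x99) -> 0x18
vd[8] and(0x73,0x5f) -> 0x53
vd[9] and(0x07,0x4f) -> 0x07
vd[10] and(0x11,0x83) -> 0x01
vd[11] and(0xf3,0x75) -> 0x71
vd[12] and(0x5e,0x68) -> 0x48
vd[13] and(0x80,0xa6) -> 0x80
vd[14] and(0xa9,0x7e) -> 0x28
vd[15] and(0x89,0x10) -> 0x00

vd[5] = 106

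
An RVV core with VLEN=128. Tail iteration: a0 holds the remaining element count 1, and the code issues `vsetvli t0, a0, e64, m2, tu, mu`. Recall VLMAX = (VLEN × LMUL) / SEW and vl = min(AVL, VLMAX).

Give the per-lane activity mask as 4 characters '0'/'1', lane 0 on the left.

predicate = 1000

VLMAX = VLEN×LMUL/SEW = 128×2/64 = 4
vl = min(AVL, VLMAX) = min(1, 4) = 1
bits (lane 0 leftmost): 1000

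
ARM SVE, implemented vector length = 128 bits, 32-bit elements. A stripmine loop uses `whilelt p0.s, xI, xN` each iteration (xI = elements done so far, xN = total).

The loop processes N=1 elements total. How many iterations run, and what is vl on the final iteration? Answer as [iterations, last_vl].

register lanes = 128/32 = 4
iterations = ceil(1/4) = 1; final-pass vl = 1

[iterations, last_vl] = [1, 1]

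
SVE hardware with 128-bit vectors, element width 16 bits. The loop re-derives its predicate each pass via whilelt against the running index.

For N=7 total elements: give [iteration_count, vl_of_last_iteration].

register lanes = 128/16 = 8
iterations = ceil(7/8) = 1; final-pass vl = 7

[iterations, last_vl] = [1, 7]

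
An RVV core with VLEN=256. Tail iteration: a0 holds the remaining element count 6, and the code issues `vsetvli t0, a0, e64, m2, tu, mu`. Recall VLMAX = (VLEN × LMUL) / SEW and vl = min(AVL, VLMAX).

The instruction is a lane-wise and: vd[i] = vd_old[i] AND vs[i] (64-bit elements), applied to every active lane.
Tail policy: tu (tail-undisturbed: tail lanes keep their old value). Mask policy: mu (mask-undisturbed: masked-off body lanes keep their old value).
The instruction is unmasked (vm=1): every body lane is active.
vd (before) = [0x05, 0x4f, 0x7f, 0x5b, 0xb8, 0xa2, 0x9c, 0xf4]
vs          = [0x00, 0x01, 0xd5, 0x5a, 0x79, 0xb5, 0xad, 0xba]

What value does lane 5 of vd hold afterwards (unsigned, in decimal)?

VLMAX = (256 × 2) / 64 = 8 lanes
vl = min(AVL, VLMAX) = min(6, 8) = 6
vd[0] and(0x05,0x00) -> 0x00
vd[1] and(0x4f,0x01) -> 0x01
vd[2] and(0x7f,0xd5) -> 0x55
vd[3] and(0x5b,0x5a) -> 0x5a
vd[4] and(0xb8,0x79) -> 0x38
vd[5] and(0xa2,0xb5) -> 0xa0
vd[6] tail/keep -> 0x9c
vd[7] tail/keep -> 0xf4

vd[5] = 160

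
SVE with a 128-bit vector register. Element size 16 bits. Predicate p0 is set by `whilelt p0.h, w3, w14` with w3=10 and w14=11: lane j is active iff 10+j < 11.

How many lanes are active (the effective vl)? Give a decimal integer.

vl = 1

lane count: 128 div 16 = 8
p0[j] = (10+j < 11); true for j=0..0 → 1 lanes set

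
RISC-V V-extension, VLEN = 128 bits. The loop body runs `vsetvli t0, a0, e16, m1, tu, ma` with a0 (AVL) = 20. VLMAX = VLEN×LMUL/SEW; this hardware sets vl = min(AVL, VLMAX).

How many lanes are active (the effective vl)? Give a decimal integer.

VLMAX = VLEN×LMUL/SEW = 128×1/16 = 8
vl ← min(20, 8) = 8

vl = 8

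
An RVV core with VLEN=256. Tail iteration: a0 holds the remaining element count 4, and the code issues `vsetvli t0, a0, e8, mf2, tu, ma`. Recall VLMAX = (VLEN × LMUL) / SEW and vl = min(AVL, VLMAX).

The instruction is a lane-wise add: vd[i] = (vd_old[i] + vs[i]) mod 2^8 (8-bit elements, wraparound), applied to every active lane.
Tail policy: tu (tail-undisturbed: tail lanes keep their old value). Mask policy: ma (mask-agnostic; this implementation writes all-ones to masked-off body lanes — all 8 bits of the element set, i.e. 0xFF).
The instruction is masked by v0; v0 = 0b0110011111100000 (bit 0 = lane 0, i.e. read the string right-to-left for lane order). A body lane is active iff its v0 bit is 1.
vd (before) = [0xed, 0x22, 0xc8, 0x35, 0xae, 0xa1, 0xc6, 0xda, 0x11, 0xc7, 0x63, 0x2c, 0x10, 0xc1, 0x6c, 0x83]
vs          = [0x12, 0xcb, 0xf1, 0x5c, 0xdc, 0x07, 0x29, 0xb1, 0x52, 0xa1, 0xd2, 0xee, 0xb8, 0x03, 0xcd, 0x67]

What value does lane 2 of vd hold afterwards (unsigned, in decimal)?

lanes per group: 256·1/2/8 = 16
vl = min(AVL, VLMAX) = min(4, 16) = 4
vd[0] mask-off/ones -> 0xff
vd[1] mask-off/ones -> 0xff
vd[2] mask-off/ones -> 0xff
vd[3] mask-off/ones -> 0xff
vd[4] tail/keep -> 0xae
vd[5] tail/keep -> 0xa1
vd[6] tail/keep -> 0xc6
vd[7] tail/keep -> 0xda
vd[8] tail/keep -> 0x11
vd[9] tail/keep -> 0xc7
vd[10] tail/keep -> 0x63
vd[11] tail/keep -> 0x2c
vd[12] tail/keep -> 0x10
vd[13] tail/keep -> 0xc1
vd[14] tail/keep -> 0x6c
vd[15] tail/keep -> 0x83

vd[2] = 255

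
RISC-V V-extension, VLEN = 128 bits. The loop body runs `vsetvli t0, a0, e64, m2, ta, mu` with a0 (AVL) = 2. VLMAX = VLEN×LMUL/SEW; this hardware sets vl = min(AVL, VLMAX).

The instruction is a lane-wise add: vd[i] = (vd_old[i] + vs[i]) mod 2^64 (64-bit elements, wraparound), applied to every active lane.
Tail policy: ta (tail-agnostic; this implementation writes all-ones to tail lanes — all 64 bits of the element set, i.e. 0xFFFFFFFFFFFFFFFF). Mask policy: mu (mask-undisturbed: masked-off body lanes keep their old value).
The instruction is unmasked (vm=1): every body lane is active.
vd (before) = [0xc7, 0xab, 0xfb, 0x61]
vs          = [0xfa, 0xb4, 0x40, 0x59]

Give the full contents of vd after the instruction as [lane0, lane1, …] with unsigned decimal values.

vd = [449, 351, 18446744073709551615, 18446744073709551615]

lanes per group: 128·2/64 = 4
vl ← min(2, 4) = 2
vd[0] add(0xc7,0xfa) -> 0x1c1
vd[1] add(0xab,0xb4) -> 0x15f
vd[2] tail/ones -> 0xffffffffffffffff
vd[3] tail/ones -> 0xffffffffffffffff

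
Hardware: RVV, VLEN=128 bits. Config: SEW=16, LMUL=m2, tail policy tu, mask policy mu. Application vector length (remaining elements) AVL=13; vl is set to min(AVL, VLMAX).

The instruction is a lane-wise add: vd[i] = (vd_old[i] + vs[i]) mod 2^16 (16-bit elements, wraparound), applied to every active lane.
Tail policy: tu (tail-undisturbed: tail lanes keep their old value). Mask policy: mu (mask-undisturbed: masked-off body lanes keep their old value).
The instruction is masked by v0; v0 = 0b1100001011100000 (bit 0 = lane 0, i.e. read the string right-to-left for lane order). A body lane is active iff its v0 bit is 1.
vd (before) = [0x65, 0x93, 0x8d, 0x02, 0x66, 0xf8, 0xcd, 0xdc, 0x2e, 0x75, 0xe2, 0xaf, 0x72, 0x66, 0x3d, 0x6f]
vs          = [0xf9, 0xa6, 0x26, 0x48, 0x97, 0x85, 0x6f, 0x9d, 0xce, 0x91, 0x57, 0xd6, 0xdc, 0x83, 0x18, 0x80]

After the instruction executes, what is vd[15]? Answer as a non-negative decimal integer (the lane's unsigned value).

vd[15] = 111

VLMAX = (128 × 2) / 16 = 16 lanes
vl = min(AVL, VLMAX) = min(13, 16) = 13
[0] mask-off/keep = 0x65
[1] mask-off/keep = 0x93
[2] mask-off/keep = 0x8d
[3] mask-off/keep = 0x02
[4] mask-off/keep = 0x66
[5] add(0xf8,0x85) = 0x17d
[6] add(0xcd,0x6f) = 0x13c
[7] add(0xdc,0x9d) = 0x179
[8] mask-off/keep = 0x2e
[9] add(0x75,0x91) = 0x106
[10] mask-off/keep = 0xe2
[11] mask-off/keep = 0xaf
[12] mask-off/keep = 0x72
[13] tail/keep = 0x66
[14] tail/keep = 0x3d
[15] tail/keep = 0x6f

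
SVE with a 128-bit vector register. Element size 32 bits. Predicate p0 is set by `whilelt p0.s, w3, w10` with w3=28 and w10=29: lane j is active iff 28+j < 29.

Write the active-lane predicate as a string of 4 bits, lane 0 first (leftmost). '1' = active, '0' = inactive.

lane count: 128 div 32 = 4
active while 28+j < 29, i.e. j ∈ [0,1) capped at 4 ⇒ 1
bits (lane 0 leftmost): 1000

predicate = 1000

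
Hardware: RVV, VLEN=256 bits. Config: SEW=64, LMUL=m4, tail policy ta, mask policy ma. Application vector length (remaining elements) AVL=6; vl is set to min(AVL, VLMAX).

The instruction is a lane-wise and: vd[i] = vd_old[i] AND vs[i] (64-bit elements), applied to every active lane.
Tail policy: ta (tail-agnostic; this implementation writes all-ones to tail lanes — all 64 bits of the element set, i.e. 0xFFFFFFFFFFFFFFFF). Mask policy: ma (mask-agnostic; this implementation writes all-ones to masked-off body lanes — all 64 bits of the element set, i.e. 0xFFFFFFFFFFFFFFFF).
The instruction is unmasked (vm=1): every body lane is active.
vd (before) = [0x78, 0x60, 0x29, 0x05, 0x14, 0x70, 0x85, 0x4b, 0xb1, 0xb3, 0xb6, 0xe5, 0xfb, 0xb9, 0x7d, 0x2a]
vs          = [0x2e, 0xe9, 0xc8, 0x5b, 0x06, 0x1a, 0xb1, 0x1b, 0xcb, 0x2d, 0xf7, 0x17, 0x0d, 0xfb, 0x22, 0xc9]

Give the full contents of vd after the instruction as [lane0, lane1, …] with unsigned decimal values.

VLMAX = VLEN×LMUL/SEW = 256×4/64 = 16
vl = min(AVL, VLMAX) = min(6, 16) = 6
lane  0: and(0x78,0x2e) ⇒ 0x28
lane  1: and(0x60,0xe9) ⇒ 0x60
lane  2: and(0x29,0xc8) ⇒ 0x08
lane  3: and(0x05,0x5b) ⇒ 0x01
lane  4: and(0x14,0x06) ⇒ 0x04
lane  5: and(0x70,0x1a) ⇒ 0x10
lane  6: tail/ones ⇒ 0xffffffffffffffff
lane  7: tail/ones ⇒ 0xffffffffffffffff
lane  8: tail/ones ⇒ 0xffffffffffffffff
lane  9: tail/ones ⇒ 0xffffffffffffffff
lane 10: tail/ones ⇒ 0xffffffffffffffff
lane 11: tail/ones ⇒ 0xffffffffffffffff
lane 12: tail/ones ⇒ 0xffffffffffffffff
lane 13: tail/ones ⇒ 0xffffffffffffffff
lane 14: tail/ones ⇒ 0xffffffffffffffff
lane 15: tail/ones ⇒ 0xffffffffffffffff

vd = [40, 96, 8, 1, 4, 16, 18446744073709551615, 18446744073709551615, 18446744073709551615, 18446744073709551615, 18446744073709551615, 18446744073709551615, 18446744073709551615, 18446744073709551615, 18446744073709551615, 18446744073709551615]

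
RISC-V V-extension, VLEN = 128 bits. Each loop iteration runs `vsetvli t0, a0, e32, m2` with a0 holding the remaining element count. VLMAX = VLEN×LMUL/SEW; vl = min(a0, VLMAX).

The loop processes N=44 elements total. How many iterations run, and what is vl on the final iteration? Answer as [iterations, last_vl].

lanes per group: 128·2/32 = 8
N=44: ⌈44/8⌉ = 6 iters; last vl = 44 − 5×8 = 4

[iterations, last_vl] = [6, 4]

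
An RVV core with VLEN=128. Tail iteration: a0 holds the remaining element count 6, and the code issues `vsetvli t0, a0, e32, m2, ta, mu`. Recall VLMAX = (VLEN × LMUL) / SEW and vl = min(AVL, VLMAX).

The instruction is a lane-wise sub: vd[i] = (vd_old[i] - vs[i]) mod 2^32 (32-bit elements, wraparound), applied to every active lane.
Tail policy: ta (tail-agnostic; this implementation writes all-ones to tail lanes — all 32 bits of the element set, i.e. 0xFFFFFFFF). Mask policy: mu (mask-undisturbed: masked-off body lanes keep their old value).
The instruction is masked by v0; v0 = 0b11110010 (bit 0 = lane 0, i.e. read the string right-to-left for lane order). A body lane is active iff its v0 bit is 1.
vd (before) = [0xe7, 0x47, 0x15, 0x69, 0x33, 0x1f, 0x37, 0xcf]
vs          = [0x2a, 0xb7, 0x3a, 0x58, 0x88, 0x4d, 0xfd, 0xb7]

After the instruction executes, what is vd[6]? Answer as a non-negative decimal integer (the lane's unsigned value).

VLMAX = VLEN×LMUL/SEW = 128×2/32 = 8
AVL=6 ≤ VLMAX=8, so vl = 6
lane  0: mask-off/keep ⇒ 0xe7
lane  1: sub(0x47,0xb7) ⇒ 0xffffff90
lane  2: mask-off/keep ⇒ 0x15
lane  3: mask-off/keep ⇒ 0x69
lane  4: sub(0x33,0x88) ⇒ 0xffffffab
lane  5: sub(0x1f,0x4d) ⇒ 0xffffffd2
lane  6: tail/ones ⇒ 0xffffffff
lane  7: tail/ones ⇒ 0xffffffff

vd[6] = 4294967295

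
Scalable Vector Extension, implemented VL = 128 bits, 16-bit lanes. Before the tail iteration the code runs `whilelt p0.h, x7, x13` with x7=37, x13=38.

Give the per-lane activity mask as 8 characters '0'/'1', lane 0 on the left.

lane count: 128 div 16 = 8
whilelt: lane j active iff 37+j < 38 → j < 1 → 1 active
bits (lane 0 leftmost): 10000000

predicate = 10000000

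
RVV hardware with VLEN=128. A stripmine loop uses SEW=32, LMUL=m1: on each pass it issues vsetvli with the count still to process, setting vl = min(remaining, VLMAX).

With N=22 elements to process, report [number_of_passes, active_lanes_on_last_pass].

VLMAX = (128 × 1) / 32 = 4 lanes
iterations = ceil(22/4) = 6; final-pass vl = 2

[iterations, last_vl] = [6, 2]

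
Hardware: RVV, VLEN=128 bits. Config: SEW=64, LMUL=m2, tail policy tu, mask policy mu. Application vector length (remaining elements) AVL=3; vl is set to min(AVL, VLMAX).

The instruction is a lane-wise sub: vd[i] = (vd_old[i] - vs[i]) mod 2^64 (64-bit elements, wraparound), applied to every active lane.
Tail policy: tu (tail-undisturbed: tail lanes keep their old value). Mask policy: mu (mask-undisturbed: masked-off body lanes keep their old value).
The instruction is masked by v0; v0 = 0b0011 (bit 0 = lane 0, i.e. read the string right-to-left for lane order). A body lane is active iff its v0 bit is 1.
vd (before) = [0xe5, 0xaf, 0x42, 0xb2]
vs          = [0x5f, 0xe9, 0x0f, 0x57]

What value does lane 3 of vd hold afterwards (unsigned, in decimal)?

vd[3] = 178

VLMAX = VLEN×LMUL/SEW = 128×2/64 = 4
AVL=3 ≤ VLMAX=4, so vl = 3
  i=0: sub(0xe5,0x5f) → 134
  i=1: sub(0xaf,0xe9) → 18446744073709551558
  i=2: mask-off/keep → 66
  i=3: tail/keep → 178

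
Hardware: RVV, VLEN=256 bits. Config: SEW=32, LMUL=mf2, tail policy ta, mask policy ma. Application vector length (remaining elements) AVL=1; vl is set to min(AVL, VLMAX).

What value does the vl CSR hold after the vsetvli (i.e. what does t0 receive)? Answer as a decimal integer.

vl = 1

VLMAX = (256 × 1/2) / 32 = 4 lanes
AVL=1 ≤ VLMAX=4, so vl = 1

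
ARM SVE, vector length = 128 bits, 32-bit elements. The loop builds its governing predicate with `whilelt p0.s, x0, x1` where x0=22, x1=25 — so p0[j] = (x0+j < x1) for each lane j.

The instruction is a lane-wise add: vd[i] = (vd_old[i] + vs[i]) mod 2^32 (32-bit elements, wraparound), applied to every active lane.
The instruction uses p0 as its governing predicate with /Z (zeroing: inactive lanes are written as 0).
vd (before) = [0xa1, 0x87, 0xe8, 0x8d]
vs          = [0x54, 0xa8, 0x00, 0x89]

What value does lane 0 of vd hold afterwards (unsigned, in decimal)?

lane count: 128 div 32 = 4
whilelt: lane j active iff 22+j < 25 → j < 3 → 3 active
vd[0] add(0xa1,0x54) -> 0xf5
vd[1] add(0x87,0xa8) -> 0x12f
vd[2] add(0xe8,0x00) -> 0xe8
vd[3] tail/zero -> 0x00

vd[0] = 245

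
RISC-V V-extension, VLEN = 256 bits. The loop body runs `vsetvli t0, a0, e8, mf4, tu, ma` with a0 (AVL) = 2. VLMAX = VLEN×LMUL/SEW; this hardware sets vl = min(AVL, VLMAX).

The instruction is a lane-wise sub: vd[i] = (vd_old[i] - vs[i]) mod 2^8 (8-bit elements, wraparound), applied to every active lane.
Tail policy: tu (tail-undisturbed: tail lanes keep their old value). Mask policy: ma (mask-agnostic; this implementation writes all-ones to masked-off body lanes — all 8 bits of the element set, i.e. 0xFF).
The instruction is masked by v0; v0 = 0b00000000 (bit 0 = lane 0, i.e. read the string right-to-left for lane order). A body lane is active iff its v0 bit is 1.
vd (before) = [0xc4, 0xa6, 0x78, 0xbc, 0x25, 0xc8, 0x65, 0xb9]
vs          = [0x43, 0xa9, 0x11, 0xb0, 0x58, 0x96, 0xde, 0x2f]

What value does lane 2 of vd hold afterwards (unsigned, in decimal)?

vd[2] = 120

lanes per group: 256·1/4/8 = 8
vl ← min(2, 8) = 2
[0] mask-off/ones = 0xff
[1] mask-off/ones = 0xff
[2] tail/keep = 0x78
[3] tail/keep = 0xbc
[4] tail/keep = 0x25
[5] tail/keep = 0xc8
[6] tail/keep = 0x65
[7] tail/keep = 0xb9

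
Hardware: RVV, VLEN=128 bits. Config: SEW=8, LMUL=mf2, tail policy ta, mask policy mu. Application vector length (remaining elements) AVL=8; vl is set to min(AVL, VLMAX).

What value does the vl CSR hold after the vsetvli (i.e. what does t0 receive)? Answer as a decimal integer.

VLMAX = VLEN×LMUL/SEW = 128×1/2/8 = 8
AVL=8 ≤ VLMAX=8, so vl = 8

vl = 8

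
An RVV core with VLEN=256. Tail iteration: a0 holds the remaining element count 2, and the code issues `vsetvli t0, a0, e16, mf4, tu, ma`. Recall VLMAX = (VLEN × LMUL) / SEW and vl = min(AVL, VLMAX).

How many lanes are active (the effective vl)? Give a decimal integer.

vl = 2

VLMAX = (256 × 1/4) / 16 = 4 lanes
vl ← min(2, 4) = 2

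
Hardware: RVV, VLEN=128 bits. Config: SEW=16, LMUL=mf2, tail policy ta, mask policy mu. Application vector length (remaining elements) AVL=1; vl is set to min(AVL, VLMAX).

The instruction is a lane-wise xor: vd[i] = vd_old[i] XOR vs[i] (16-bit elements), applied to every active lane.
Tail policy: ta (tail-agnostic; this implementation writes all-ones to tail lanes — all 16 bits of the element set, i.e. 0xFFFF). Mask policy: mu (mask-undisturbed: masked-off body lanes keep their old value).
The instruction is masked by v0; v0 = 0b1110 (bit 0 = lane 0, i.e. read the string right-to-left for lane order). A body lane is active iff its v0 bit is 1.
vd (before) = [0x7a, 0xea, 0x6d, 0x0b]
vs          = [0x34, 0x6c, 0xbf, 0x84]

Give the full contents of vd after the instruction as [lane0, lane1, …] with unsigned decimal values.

VLMAX = VLEN×LMUL/SEW = 128×1/2/16 = 4
AVL=1 ≤ VLMAX=4, so vl = 1
[0] mask-off/keep = 0x7a
[1] tail/ones = 0xffff
[2] tail/ones = 0xffff
[3] tail/ones = 0xffff

vd = [122, 65535, 65535, 65535]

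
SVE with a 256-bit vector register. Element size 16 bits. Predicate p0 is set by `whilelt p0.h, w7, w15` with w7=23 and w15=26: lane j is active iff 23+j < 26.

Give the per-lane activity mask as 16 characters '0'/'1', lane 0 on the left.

256-bit reg / 16-bit elem → 16 lanes
p0[j] = (23+j < 26); true for j=0..2 → 3 lanes set
bits (lane 0 leftmost): 1110000000000000

predicate = 1110000000000000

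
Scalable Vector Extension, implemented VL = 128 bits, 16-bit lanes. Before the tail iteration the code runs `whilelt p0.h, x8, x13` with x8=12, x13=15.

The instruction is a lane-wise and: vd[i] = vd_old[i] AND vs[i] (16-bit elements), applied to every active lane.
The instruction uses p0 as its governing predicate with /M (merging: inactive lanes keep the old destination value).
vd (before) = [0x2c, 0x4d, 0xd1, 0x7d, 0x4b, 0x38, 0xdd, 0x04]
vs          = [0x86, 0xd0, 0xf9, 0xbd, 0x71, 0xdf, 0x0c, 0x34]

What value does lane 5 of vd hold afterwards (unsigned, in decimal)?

128-bit reg / 16-bit elem → 8 lanes
whilelt: lane j active iff 12+j < 15 → j < 3 → 3 active
  i=0: and(0x2c,0x86) → 4
  i=1: and(0x4d,0xd0) → 64
  i=2: and(0xd1,0xf9) → 209
  i=3: tail/keep → 125
  i=4: tail/keep → 75
  i=5: tail/keep → 56
  i=6: tail/keep → 221
  i=7: tail/keep → 4

vd[5] = 56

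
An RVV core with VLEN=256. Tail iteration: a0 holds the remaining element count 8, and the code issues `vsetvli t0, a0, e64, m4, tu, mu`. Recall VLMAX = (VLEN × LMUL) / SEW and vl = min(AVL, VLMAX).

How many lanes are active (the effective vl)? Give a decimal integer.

vl = 8

VLMAX = (256 × 4) / 64 = 16 lanes
vl ← min(8, 16) = 8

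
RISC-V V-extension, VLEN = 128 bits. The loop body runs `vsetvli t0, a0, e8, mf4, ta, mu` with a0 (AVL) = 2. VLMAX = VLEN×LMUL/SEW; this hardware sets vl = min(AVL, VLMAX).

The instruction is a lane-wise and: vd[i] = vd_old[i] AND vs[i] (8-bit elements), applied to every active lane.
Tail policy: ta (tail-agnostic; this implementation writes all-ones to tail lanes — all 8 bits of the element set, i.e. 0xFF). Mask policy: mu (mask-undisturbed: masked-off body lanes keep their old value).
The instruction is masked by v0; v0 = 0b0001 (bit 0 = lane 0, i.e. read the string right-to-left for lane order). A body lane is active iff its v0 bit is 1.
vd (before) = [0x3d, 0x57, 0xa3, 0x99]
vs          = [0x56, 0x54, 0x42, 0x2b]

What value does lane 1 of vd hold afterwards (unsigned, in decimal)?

lanes per group: 128·1/4/8 = 4
AVL=2 ≤ VLMAX=4, so vl = 2
vd[0] and(0x3d,0x56) -> 0x14
vd[1] mask-off/keep -> 0x57
vd[2] tail/ones -> 0xff
vd[3] tail/ones -> 0xff

vd[1] = 87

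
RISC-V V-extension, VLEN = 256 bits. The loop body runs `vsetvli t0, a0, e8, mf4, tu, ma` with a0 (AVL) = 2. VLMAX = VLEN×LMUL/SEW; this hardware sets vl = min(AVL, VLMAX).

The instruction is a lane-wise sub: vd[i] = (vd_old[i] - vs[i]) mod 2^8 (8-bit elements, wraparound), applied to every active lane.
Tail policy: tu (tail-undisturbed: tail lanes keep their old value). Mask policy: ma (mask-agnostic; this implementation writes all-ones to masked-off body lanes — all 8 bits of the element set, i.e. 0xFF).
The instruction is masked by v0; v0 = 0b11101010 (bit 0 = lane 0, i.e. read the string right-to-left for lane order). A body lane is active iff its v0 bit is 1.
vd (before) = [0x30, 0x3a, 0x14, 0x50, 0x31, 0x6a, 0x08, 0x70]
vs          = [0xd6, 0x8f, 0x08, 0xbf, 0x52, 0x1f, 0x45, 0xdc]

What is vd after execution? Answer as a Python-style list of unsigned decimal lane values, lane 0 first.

lanes per group: 256·1/4/8 = 8
AVL=2 ≤ VLMAX=8, so vl = 2
  i=0: mask-off/ones → 255
  i=1: sub(0x3a,0x8f) → 171
  i=2: tail/keep → 20
  i=3: tail/keep → 80
  i=4: tail/keep → 49
  i=5: tail/keep → 106
  i=6: tail/keep → 8
  i=7: tail/keep → 112

vd = [255, 171, 20, 80, 49, 106, 8, 112]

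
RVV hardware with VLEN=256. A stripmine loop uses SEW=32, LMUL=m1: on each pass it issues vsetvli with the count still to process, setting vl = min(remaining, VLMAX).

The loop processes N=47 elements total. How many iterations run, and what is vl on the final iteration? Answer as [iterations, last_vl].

[iterations, last_vl] = [6, 7]

VLMAX = (256 × 1) / 32 = 8 lanes
N=47: ⌈47/8⌉ = 6 iters; last vl = 47 − 5×8 = 7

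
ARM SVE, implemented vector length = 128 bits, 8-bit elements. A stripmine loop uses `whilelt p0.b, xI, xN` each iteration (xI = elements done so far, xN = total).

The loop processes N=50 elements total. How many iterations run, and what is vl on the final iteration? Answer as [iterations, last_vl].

[iterations, last_vl] = [4, 2]

register lanes = 128/8 = 16
50 elements at 16/iter → 4 passes, remainder 2 on the last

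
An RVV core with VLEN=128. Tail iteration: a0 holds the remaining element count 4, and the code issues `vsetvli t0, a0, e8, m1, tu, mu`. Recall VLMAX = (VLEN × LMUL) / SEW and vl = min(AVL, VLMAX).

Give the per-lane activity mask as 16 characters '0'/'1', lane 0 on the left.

predicate = 1111000000000000

VLMAX = (128 × 1) / 8 = 16 lanes
vl ← min(4, 16) = 4
bits (lane 0 leftmost): 1111000000000000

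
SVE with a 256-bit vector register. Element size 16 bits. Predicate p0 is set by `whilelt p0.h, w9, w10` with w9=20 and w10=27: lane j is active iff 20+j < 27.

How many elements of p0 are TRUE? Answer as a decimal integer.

256-bit reg / 16-bit elem → 16 lanes
p0[j] = (20+j < 27); true for j=0..6 → 7 lanes set

vl = 7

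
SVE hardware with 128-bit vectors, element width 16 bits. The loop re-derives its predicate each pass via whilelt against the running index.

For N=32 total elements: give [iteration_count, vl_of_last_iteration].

lane count: 128 div 16 = 8
N=32: ⌈32/8⌉ = 4 iters; last vl = 32 − 3×8 = 8

[iterations, last_vl] = [4, 8]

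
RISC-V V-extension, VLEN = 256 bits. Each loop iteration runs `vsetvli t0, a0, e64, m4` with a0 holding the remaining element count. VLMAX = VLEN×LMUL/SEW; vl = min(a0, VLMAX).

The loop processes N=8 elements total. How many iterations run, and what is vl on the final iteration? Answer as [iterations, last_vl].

VLMAX = VLEN×LMUL/SEW = 256×4/64 = 16
N=8: ⌈8/16⌉ = 1 iters; last vl = 8 − 0×16 = 8

[iterations, last_vl] = [1, 8]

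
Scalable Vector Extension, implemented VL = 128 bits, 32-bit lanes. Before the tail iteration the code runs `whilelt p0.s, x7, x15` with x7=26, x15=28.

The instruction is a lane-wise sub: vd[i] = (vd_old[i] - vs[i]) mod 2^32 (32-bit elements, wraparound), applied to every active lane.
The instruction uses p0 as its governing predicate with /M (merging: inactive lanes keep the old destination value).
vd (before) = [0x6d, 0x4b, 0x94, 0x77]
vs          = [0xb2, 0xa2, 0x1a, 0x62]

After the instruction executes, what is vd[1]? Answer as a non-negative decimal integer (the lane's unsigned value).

register lanes = 128/32 = 4
active while 26+j < 28, i.e. j ∈ [0,2) capped at 4 ⇒ 2
[0] sub(0x6d,0xb2) = 0xffffffbb
[1] sub(0x4b,0xa2) = 0xffffffa9
[2] tail/keep = 0x94
[3] tail/keep = 0x77

vd[1] = 4294967209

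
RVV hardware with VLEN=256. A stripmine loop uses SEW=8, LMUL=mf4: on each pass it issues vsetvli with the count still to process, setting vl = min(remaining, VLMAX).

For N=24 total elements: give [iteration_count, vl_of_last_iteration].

[iterations, last_vl] = [3, 8]

VLMAX = VLEN×LMUL/SEW = 256×1/4/8 = 8
24 elements at 8/iter → 3 passes, remainder 8 on the last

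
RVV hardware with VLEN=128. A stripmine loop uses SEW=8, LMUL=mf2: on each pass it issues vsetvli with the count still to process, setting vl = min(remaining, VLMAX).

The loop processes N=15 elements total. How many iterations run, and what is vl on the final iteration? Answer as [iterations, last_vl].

VLMAX = (128 × 1/2) / 8 = 8 lanes
15 elements at 8/iter → 2 passes, remainder 7 on the last

[iterations, last_vl] = [2, 7]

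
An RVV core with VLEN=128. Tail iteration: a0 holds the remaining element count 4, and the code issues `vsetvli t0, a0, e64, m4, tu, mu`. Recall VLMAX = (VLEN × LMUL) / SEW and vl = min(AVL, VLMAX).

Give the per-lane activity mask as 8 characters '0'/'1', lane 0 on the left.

predicate = 11110000

VLMAX = VLEN×LMUL/SEW = 128×4/64 = 8
vl ← min(4, 8) = 4
bits (lane 0 leftmost): 11110000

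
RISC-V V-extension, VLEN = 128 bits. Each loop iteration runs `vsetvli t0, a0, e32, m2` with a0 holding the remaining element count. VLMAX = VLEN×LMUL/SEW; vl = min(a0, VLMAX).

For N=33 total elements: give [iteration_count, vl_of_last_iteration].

VLMAX = VLEN×LMUL/SEW = 128×2/32 = 8
iterations = ceil(33/8) = 5; final-pass vl = 1

[iterations, last_vl] = [5, 1]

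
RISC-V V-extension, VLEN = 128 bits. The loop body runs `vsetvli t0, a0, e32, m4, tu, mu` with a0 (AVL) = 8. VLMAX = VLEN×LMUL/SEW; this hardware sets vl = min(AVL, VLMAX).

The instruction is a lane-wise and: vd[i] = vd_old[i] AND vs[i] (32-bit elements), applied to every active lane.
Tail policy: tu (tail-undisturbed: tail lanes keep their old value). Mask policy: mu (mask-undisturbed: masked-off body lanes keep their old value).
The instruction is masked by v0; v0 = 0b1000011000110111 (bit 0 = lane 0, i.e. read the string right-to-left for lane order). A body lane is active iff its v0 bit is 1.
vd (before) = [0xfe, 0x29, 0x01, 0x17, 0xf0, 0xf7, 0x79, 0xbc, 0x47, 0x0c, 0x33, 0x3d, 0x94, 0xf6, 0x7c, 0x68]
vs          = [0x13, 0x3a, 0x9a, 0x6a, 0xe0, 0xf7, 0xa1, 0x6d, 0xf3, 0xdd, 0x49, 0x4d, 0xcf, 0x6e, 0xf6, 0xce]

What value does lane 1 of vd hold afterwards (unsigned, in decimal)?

VLMAX = VLEN×LMUL/SEW = 128×4/32 = 16
vl = min(AVL, VLMAX) = min(8, 16) = 8
[0] and(0xfe,0x13) = 0x12
[1] and(0x29,0x3a) = 0x28
[2] and(0x01,0x9a) = 0x00
[3] mask-off/keep = 0x17
[4] and(0xf0,0xe0) = 0xe0
[5] and(0xf7,0xf7) = 0xf7
[6] mask-off/keep = 0x79
[7] mask-off/keep = 0xbc
[8] tail/keep = 0x47
[9] tail/keep = 0x0c
[10] tail/keep = 0x33
[11] tail/keep = 0x3d
[12] tail/keep = 0x94
[13] tail/keep = 0xf6
[14] tail/keep = 0x7c
[15] tail/keep = 0x68

vd[1] = 40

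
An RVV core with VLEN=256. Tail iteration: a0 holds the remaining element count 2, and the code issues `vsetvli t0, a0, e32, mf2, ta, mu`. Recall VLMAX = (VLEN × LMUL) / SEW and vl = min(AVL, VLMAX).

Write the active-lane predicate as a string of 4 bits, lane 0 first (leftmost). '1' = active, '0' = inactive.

VLMAX = VLEN×LMUL/SEW = 256×1/2/32 = 4
vl ← min(2, 4) = 2
bits (lane 0 leftmost): 1100

predicate = 1100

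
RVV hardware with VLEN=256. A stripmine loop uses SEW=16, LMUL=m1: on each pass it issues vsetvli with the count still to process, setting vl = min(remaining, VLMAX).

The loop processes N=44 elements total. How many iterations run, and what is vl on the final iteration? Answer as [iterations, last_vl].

VLMAX = (256 × 1) / 16 = 16 lanes
44 elements at 16/iter → 3 passes, remainder 12 on the last

[iterations, last_vl] = [3, 12]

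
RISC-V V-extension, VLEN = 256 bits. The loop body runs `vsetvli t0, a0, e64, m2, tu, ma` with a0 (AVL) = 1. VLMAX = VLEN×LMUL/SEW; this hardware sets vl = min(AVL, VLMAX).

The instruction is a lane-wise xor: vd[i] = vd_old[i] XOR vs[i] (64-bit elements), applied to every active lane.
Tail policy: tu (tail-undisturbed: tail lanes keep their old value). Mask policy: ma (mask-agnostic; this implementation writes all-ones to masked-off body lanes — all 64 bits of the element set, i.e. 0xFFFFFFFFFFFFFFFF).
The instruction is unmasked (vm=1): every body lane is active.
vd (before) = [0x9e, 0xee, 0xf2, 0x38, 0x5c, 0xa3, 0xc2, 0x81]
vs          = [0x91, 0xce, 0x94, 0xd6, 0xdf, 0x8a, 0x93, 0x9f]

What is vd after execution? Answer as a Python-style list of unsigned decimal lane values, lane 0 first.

lanes per group: 256·2/64 = 8
vl ← min(1, 8) = 1
  i=0: xor(0x9e,0x91) → 15
  i=1: tail/keep → 238
  i=2: tail/keep → 242
  i=3: tail/keep → 56
  i=4: tail/keep → 92
  i=5: tail/keep → 163
  i=6: tail/keep → 194
  i=7: tail/keep → 129

vd = [15, 238, 242, 56, 92, 163, 194, 129]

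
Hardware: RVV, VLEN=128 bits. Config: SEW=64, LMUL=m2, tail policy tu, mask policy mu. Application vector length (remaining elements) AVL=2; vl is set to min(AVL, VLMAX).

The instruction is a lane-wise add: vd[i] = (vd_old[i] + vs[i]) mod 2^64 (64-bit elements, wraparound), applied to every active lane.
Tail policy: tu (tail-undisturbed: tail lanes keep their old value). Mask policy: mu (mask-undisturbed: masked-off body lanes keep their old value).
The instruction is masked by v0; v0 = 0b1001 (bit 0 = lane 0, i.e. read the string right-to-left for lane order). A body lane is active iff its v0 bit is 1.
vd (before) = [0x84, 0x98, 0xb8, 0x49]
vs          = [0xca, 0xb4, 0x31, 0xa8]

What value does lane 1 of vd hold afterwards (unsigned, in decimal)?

vd[1] = 152

VLMAX = (128 × 2) / 64 = 4 lanes
vl = min(AVL, VLMAX) = min(2, 4) = 2
vd[0] add(0x84,0xca) -> 0x14e
vd[1] mask-off/keep -> 0x98
vd[2] tail/keep -> 0xb8
vd[3] tail/keep -> 0x49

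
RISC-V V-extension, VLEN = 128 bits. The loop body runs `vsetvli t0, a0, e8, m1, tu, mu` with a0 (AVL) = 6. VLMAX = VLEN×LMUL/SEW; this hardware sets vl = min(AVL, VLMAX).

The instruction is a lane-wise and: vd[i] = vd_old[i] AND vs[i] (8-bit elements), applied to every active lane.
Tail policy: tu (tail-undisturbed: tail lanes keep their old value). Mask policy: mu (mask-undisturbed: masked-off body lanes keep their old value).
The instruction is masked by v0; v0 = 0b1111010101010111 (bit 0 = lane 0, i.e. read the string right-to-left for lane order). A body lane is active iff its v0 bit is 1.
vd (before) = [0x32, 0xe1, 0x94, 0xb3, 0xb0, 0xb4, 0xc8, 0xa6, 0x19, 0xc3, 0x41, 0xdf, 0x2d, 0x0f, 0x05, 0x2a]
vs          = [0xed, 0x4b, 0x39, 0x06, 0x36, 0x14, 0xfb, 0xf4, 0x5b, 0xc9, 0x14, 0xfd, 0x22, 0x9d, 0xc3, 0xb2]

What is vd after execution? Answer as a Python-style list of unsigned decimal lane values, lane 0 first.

VLMAX = VLEN×LMUL/SEW = 128×1/8 = 16
AVL=6 ≤ VLMAX=16, so vl = 6
vd[0] and(0x32,0xed) -> 0x20
vd[1] and(0xe1,0x4b) -> 0x41
vd[2] and(0x94,0x39) -> 0x10
vd[3] mask-off/keep -> 0xb3
vd[4] and(0xb0,0x36) -> 0x30
vd[5] mask-off/keep -> 0xb4
vd[6] tail/keep -> 0xc8
vd[7] tail/keep -> 0xa6
vd[8] tail/keep -> 0x19
vd[9] tail/keep -> 0xc3
vd[10] tail/keep -> 0x41
vd[11] tail/keep -> 0xdf
vd[12] tail/keep -> 0x2d
vd[13] tail/keep -> 0x0f
vd[14] tail/keep -> 0x05
vd[15] tail/keep -> 0x2a

vd = [32, 65, 16, 179, 48, 180, 200, 166, 25, 195, 65, 223, 45, 15, 5, 42]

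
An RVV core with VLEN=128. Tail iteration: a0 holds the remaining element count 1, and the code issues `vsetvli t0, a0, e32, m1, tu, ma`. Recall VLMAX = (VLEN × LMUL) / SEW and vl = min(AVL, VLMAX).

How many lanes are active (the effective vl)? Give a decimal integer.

VLMAX = (128 × 1) / 32 = 4 lanes
vl ← min(1, 4) = 1

vl = 1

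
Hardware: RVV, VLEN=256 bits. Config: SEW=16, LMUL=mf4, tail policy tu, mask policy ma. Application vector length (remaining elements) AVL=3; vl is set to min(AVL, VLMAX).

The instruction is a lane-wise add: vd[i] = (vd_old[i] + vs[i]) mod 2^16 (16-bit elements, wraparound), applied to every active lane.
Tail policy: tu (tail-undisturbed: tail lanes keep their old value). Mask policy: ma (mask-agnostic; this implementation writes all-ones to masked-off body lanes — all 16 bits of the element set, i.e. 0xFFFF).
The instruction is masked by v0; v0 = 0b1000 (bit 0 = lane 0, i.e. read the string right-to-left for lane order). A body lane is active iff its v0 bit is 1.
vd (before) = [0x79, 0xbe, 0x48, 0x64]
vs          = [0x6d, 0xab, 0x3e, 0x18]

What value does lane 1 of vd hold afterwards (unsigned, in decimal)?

vd[1] = 65535

VLMAX = VLEN×LMUL/SEW = 256×1/4/16 = 4
AVL=3 ≤ VLMAX=4, so vl = 3
  i=0: mask-off/ones → 65535
  i=1: mask-off/ones → 65535
  i=2: mask-off/ones → 65535
  i=3: tail/keep → 100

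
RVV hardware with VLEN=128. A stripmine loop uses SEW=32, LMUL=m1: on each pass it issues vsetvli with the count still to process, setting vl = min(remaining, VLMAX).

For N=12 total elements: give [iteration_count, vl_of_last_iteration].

[iterations, last_vl] = [3, 4]

VLMAX = VLEN×LMUL/SEW = 128×1/32 = 4
iterations = ceil(12/4) = 3; final-pass vl = 4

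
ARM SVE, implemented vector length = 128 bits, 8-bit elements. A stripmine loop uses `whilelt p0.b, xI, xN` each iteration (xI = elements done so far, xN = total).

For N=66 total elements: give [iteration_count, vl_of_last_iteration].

register lanes = 128/8 = 16
N=66: ⌈66/16⌉ = 5 iters; last vl = 66 − 4×16 = 2

[iterations, last_vl] = [5, 2]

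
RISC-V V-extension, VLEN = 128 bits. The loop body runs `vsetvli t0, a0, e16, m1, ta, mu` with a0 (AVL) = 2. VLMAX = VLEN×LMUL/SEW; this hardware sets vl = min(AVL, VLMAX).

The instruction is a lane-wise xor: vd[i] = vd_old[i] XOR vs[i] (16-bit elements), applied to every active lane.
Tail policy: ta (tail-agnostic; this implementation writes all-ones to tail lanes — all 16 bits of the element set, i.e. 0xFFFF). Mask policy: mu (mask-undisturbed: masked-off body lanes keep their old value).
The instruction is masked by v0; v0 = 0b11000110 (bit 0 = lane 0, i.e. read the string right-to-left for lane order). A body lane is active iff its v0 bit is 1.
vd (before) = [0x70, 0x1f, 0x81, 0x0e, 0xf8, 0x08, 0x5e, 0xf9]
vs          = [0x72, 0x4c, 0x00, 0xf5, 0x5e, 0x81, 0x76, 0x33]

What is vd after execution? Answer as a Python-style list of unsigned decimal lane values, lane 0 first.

vd = [112, 83, 65535, 65535, 65535, 65535, 65535, 65535]

VLMAX = VLEN×LMUL/SEW = 128×1/16 = 8
vl = min(AVL, VLMAX) = min(2, 8) = 2
  i=0: mask-off/keep → 112
  i=1: xor(0x1f,0x4c) → 83
  i=2: tail/ones → 65535
  i=3: tail/ones → 65535
  i=4: tail/ones → 65535
  i=5: tail/ones → 65535
  i=6: tail/ones → 65535
  i=7: tail/ones → 65535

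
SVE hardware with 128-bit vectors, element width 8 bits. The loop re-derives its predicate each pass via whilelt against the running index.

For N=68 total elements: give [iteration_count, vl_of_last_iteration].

lane count: 128 div 8 = 16
iterations = ceil(68/16) = 5; final-pass vl = 4

[iterations, last_vl] = [5, 4]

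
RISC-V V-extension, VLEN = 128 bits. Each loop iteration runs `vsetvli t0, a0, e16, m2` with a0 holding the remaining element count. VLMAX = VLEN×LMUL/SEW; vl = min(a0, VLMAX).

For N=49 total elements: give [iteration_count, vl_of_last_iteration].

VLMAX = (128 × 2) / 16 = 16 lanes
iterations = ceil(49/16) = 4; final-pass vl = 1

[iterations, last_vl] = [4, 1]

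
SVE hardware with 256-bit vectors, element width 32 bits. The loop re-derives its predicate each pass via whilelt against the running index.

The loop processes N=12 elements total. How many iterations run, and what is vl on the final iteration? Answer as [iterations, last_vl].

256-bit reg / 32-bit elem → 8 lanes
N=12: ⌈12/8⌉ = 2 iters; last vl = 12 − 1×8 = 4

[iterations, last_vl] = [2, 4]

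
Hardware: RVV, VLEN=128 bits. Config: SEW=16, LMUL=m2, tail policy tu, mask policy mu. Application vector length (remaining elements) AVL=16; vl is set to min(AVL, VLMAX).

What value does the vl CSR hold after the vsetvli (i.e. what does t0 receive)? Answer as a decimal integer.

VLMAX = (128 × 2) / 16 = 16 lanes
AVL=16 ≤ VLMAX=16, so vl = 16

vl = 16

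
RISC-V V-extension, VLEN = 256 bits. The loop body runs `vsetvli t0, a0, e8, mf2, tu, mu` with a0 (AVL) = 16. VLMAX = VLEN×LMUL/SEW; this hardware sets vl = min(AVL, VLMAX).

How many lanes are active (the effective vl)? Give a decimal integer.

vl = 16

VLMAX = VLEN×LMUL/SEW = 256×1/2/8 = 16
vl ← min(16, 16) = 16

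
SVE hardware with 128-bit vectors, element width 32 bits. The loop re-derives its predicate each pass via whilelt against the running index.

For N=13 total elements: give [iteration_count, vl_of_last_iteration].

[iterations, last_vl] = [4, 1]

128-bit reg / 32-bit elem → 4 lanes
N=13: ⌈13/4⌉ = 4 iters; last vl = 13 − 3×4 = 1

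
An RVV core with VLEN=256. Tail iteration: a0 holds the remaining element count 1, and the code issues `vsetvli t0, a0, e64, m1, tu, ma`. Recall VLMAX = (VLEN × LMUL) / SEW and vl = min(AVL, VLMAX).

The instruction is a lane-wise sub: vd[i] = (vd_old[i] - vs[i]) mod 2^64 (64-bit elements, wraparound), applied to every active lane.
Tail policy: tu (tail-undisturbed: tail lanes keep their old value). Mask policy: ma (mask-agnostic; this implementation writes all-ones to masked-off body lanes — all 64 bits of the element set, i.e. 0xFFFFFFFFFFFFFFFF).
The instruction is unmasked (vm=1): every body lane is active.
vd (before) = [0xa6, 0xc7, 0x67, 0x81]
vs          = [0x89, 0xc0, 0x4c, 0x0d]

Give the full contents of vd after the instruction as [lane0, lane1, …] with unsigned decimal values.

VLMAX = (256 × 1) / 64 = 4 lanes
vl = min(AVL, VLMAX) = min(1, 4) = 1
lane  0: sub(0xa6,0x89) ⇒ 0x1d
lane  1: tail/keep ⇒ 0xc7
lane  2: tail/keep ⇒ 0x67
lane  3: tail/keep ⇒ 0x81

vd = [29, 199, 103, 129]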